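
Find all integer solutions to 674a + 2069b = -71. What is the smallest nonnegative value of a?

973

gcd(2069, 674):
  2069 = 3*674 + 47
  674 = 14*47 + 16
  47 = 2*16 + 15
  16 = 1*15 + 1
  15 = 15*1
so gcd(2069, 674) = 1.
1 divides -71, so solutions exist.
Back-substitute for Bézout coefficients:
  1 = 16 - 1*15
  ... = 674*(132) + 2069*(-43)
Scale by -71/1 = -71: (a₀, b₀) = (-9372, 3053).
General solution: a = -9372 + 2069t, b = 3053 - 674t for integer t.
a ≥ 0: smallest is -9372 mod 2069 = 973 (at t = 5), with b = -317.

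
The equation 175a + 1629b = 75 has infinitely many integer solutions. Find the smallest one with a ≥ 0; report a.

1164

gcd(1629, 175):
  1629 = 9·175 + 54
  175 = 3·54 + 13
  54 = 4·13 + 2
  13 = 6·2 + 1
  2 = 2·1
so gcd(1629, 175) = 1.
1 divides 75, so solutions exist.
Back-substitute for Bézout coefficients:
  1 = 13 - 6·2
  ... = 175·(754) + 1629·(-81)
Scale by 75/1 = 75: (a₀, b₀) = (56550, -6075).
General solution: a = 56550 + 1629t, b = -6075 - 175t for integer t.
a ≥ 0: smallest is 56550 mod 1629 = 1164 (at t = -34), with b = -125.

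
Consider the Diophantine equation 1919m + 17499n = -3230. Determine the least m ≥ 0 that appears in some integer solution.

281

gcd(17499, 1919):
  17499 = 9·1919 + 228
  1919 = 8·228 + 95
  228 = 2·95 + 38
  95 = 2·38 + 19
  38 = 2·19
so gcd(17499, 1919) = 19.
19 divides -3230, so solutions exist.
Back-substitute for Bézout coefficients:
  19 = 95 - 2·38
  ... = 1919·(383) + 17499·(-42)
Scale by -3230/19 = -170: (m₀, n₀) = (-65110, 7140).
General solution: m = -65110 + 921t, n = 7140 - 101t for integer t.
m ≥ 0: smallest is -65110 mod 921 = 281 (at t = 71), with n = -31.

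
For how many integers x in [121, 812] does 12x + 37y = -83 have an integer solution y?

gcd(37, 12):
  37 = 3×12 + 1
  12 = 12×1
so gcd(37, 12) = 1.
Back-substitute for Bézout coefficients:
  1 = 37 - 3×12
  ... = 12×(-3) + 37×(1)
Scale by -83: particular solution (249, -83); reduce x mod 37: (27, -11).
General solution: x = 27 + 37t, y = -11 - 12t for integer t.
121 ≤ 27 + 37t ≤ 812 gives t ∈ [3, 21], which is 19 values.

19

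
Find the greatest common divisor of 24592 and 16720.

16

gcd(24592, 16720):
  24592 = 1·16720 + 7872
  16720 = 2·7872 + 976
  7872 = 8·976 + 64
  976 = 15·64 + 16
  64 = 4·16
so gcd(24592, 16720) = 16.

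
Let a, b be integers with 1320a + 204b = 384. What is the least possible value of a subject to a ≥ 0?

gcd(1320, 204):
  1320 = 6*204 + 96
  204 = 2*96 + 12
  96 = 8*12
so gcd(1320, 204) = 12.
12 divides 384, so solutions exist.
Back-substitute for Bézout coefficients:
  12 = 204 - 2*96
  ... = 1320*(-2) + 204*(13)
Scale by 384/12 = 32: (a₀, b₀) = (-64, 416).
General solution: a = -64 + 17t, b = 416 - 110t for integer t.
a ≥ 0: smallest is -64 mod 17 = 4 (at t = 4), with b = -24.

4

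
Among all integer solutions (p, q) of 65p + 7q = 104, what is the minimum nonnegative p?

3

gcd(65, 7):
  65 = 9*7 + 2
  7 = 3*2 + 1
  2 = 2*1
so gcd(65, 7) = 1.
1 divides 104, so solutions exist.
Back-substitute for Bézout coefficients:
  1 = 7 - 3*2
  ... = 65*(-3) + 7*(28)
Scale by 104/1 = 104: (p₀, q₀) = (-312, 2912).
General solution: p = -312 + 7t, q = 2912 - 65t for integer t.
p ≥ 0: smallest is -312 mod 7 = 3 (at t = 45), with q = -13.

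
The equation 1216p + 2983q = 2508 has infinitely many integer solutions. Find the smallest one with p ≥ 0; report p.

110

gcd(2983, 1216) = 19  (2983 = 2·1216 + 551, 1216 = 2·551 + 114, 551 = 4·114 + 95, 114 = 1·95 + 19, 95 = 5·19).
19 divides 2508, so solutions exist.
Back-substituting, 1216·(27) + 2983·(-11) = 19.
Scale by 2508/19 = 132: (p₀, q₀) = (3564, -1452).
General solution: p = 3564 + 157t, q = -1452 - 64t for integer t.
p ≥ 0: smallest is 3564 mod 157 = 110 (at t = -22), with q = -44.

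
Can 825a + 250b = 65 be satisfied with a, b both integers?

no

gcd(825, 250):
  825 = 3·250 + 75
  250 = 3·75 + 25
  75 = 3·25
so gcd(825, 250) = 25.
25 does not divide 65 (remainder 15), so no integer solutions.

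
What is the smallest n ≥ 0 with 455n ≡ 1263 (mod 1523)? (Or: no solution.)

217

gcd(1523, 455) = 1  (1523 = 3*455 + 158, 455 = 2*158 + 139, 158 = 1*139 + 19, 139 = 7*19 + 6, 19 = 3*6 + 1, 6 = 6*1).
1 divides 1263, so solutions exist.
Back-substituting, 455*(-241) + 1523*(72) = 1.
So 455*(-241) ≡ 1 (mod 1523); multiply by 1263: n ≡ -304383 (mod 1523).
Smallest nonnegative: n = -304383 mod 1523 = 217.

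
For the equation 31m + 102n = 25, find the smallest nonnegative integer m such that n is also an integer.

37

gcd(102, 31) = 1  (102 = 3*31 + 9, 31 = 3*9 + 4, 9 = 2*4 + 1, 4 = 4*1).
1 divides 25, so solutions exist.
Back-substituting, 31*(-23) + 102*(7) = 1.
Scale by 25/1 = 25: (m₀, n₀) = (-575, 175).
General solution: m = -575 + 102t, n = 175 - 31t for integer t.
m ≥ 0: smallest is -575 mod 102 = 37 (at t = 6), with n = -11.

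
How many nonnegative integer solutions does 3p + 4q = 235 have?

gcd(4, 3):
  4 = 1*3 + 1
  3 = 3*1
so gcd(4, 3) = 1.
Back-substitute for Bézout coefficients:
  1 = 4 - 1*3
  ... = 3*(-1) + 4*(1)
Scale by 235: one solution is (-235, 235). Reduce p mod 4: (1, 58).
General: p = 1 + 4t, q = 58 - 3t.
p ≥ 0 ⇒ t ≥ 0; q ≥ 0 ⇒ t ≤ 19. So t ∈ [0, 19]: 20 solutions.

20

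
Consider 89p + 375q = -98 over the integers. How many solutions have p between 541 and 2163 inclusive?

5

gcd(375, 89) = 1.
By Bézout, 89·(59) + 375·(-14) = 1.
Particular solution: (218, -52).
General solution: p = 218 + 375t, q = -52 - 89t for integer t.
541 ≤ 218 + 375t ≤ 2163 gives t ∈ [1, 5], which is 5 values.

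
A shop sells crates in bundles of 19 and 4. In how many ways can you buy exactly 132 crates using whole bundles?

2

Need nonnegative integers with 19j + 4k = 132.
gcd(19, 4) = 1, and 19·(-1) + 4·(5) = 1.
So (j₀, k₀) = (-132, 660); general j = -132 + 4t, k = 660 - 19t.
j ≥ 0 ⇒ t ≥ 33; k ≥ 0 ⇒ t ≤ 34. That's 2 values of t.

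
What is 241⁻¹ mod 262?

gcd(262, 241) = 1  (262 = 1×241 + 21, 241 = 11×21 + 10, 21 = 2×10 + 1, 10 = 10×1).
Back-substituting, 241×(-25) + 262×(23) = 1.
So 241×-25 ≡ 1 (mod 262), and -25 mod 262 = 237.

237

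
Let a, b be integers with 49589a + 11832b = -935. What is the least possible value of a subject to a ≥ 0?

gcd(49589, 11832) = 17  (49589 = 4×11832 + 2261, 11832 = 5×2261 + 527, 2261 = 4×527 + 153, 527 = 3×153 + 68, 153 = 2×68 + 17, 68 = 4×17).
17 divides -935, so solutions exist.
Back-substituting, 49589×(157) + 11832×(-658) = 17.
Scale by -935/17 = -55: (a₀, b₀) = (-8635, 36190).
General solution: a = -8635 + 696t, b = 36190 - 2917t for integer t.
a ≥ 0: smallest is -8635 mod 696 = 413 (at t = 13), with b = -1731.

413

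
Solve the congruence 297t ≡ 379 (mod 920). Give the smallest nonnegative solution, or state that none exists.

627

gcd(920, 297) = 1.
1 divides 379, so solutions exist.
By Bézout, 297*(-127) + 920*(41) = 1.
So 297*(-127) ≡ 1 (mod 920); multiply by 379: t ≡ -48133 (mod 920).
Smallest nonnegative: t = -48133 mod 920 = 627.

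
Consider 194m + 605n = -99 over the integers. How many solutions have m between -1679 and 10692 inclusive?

20

gcd(605, 194) = 1.
By Bézout, 194×(184) + 605×(-59) = 1.
Particular solution: (539, -173).
General solution: m = 539 + 605t, n = -173 - 194t for integer t.
-1679 ≤ 539 + 605t ≤ 10692 gives t ∈ [-3, 16], which is 20 values.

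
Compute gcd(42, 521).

gcd(521, 42):
  521 = 12*42 + 17
  42 = 2*17 + 8
  17 = 2*8 + 1
  8 = 8*1
so gcd(521, 42) = 1.

1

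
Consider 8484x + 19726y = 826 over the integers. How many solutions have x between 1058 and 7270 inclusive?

gcd(19726, 8484):
  19726 = 2*8484 + 2758
  8484 = 3*2758 + 210
  2758 = 13*210 + 28
  210 = 7*28 + 14
  28 = 2*14
so gcd(19726, 8484) = 14.
Back-substitute for Bézout coefficients:
  14 = 210 - 7*28
  ... = 8484*(658) + 19726*(-283)
Scale by 59: particular solution (38822, -16697); reduce x mod 1409: (779, -335).
General solution: x = 779 + 1409t, y = -335 - 606t for integer t.
1058 ≤ 779 + 1409t ≤ 7270 gives t ∈ [1, 4], which is 4 values.

4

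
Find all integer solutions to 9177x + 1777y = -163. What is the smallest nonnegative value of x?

821

gcd(9177, 1777) = 1.
1 divides -163, so solutions exist.
By Bézout, 9177*(213) + 1777*(-1100) = 1.
Scale by -163/1 = -163: (x₀, y₀) = (-34719, 179300).
General solution: x = -34719 + 1777t, y = 179300 - 9177t for integer t.
x ≥ 0: smallest is -34719 mod 1777 = 821 (at t = 20), with y = -4240.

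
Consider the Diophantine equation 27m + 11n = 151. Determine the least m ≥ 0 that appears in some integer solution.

6

gcd(27, 11):
  27 = 2·11 + 5
  11 = 2·5 + 1
  5 = 5·1
so gcd(27, 11) = 1.
1 divides 151, so solutions exist.
Back-substitute for Bézout coefficients:
  1 = 11 - 2·5
  ... = 27·(-2) + 11·(5)
Scale by 151/1 = 151: (m₀, n₀) = (-302, 755).
General solution: m = -302 + 11t, n = 755 - 27t for integer t.
m ≥ 0: smallest is -302 mod 11 = 6 (at t = 28), with n = -1.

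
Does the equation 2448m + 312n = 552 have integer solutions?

yes

gcd(2448, 312):
  2448 = 7*312 + 264
  312 = 1*264 + 48
  264 = 5*48 + 24
  48 = 2*24
so gcd(2448, 312) = 24.
24 divides 552, so integer solutions exist.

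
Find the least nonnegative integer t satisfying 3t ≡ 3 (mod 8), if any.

1

gcd(8, 3):
  8 = 2×3 + 2
  3 = 1×2 + 1
  2 = 2×1
so gcd(8, 3) = 1.
1 divides 3, so solutions exist.
Back-substitute for Bézout coefficients:
  1 = 3 - 1×2
  ... = 3×(3) + 8×(-1)
So 3×(3) ≡ 1 (mod 8); multiply by 3: t ≡ 9 (mod 8).
Smallest nonnegative: t = 9 mod 8 = 1.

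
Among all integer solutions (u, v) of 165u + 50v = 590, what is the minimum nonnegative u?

gcd(165, 50):
  165 = 3×50 + 15
  50 = 3×15 + 5
  15 = 3×5
so gcd(165, 50) = 5.
5 divides 590, so solutions exist.
Back-substitute for Bézout coefficients:
  5 = 50 - 3×15
  ... = 165×(-3) + 50×(10)
Scale by 590/5 = 118: (u₀, v₀) = (-354, 1180).
General solution: u = -354 + 10t, v = 1180 - 33t for integer t.
u ≥ 0: smallest is -354 mod 10 = 6 (at t = 36), with v = -8.

6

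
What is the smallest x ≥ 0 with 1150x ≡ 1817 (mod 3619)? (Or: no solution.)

gcd(3619, 1150):
  3619 = 3×1150 + 169
  1150 = 6×169 + 136
  169 = 1×136 + 33
  136 = 4×33 + 4
  33 = 8×4 + 1
  4 = 4×1
so gcd(3619, 1150) = 1.
1 divides 1817, so solutions exist.
Back-substitute for Bézout coefficients:
  1 = 33 - 8×4
  ... = 1150×(-878) + 3619×(279)
So 1150×(-878) ≡ 1 (mod 3619); multiply by 1817: x ≡ -1595326 (mod 3619).
Smallest nonnegative: x = -1595326 mod 3619 = 653.

653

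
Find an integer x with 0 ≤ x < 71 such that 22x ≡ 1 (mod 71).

gcd(71, 22) = 1.
By Bézout, 22×(-29) + 71×(9) = 1.
So 22×-29 ≡ 1 (mod 71), and -29 mod 71 = 42.

42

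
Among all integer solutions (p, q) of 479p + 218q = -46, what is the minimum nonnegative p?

4

gcd(479, 218):
  479 = 2*218 + 43
  218 = 5*43 + 3
  43 = 14*3 + 1
  3 = 3*1
so gcd(479, 218) = 1.
1 divides -46, so solutions exist.
Back-substitute for Bézout coefficients:
  1 = 43 - 14*3
  ... = 479*(71) + 218*(-156)
Scale by -46/1 = -46: (p₀, q₀) = (-3266, 7176).
General solution: p = -3266 + 218t, q = 7176 - 479t for integer t.
p ≥ 0: smallest is -3266 mod 218 = 4 (at t = 15), with q = -9.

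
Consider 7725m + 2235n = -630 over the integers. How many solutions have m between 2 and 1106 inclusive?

gcd(7725, 2235):
  7725 = 3×2235 + 1020
  2235 = 2×1020 + 195
  1020 = 5×195 + 45
  195 = 4×45 + 15
  45 = 3×15
so gcd(7725, 2235) = 15.
Back-substitute for Bézout coefficients:
  15 = 195 - 4×45
  ... = 7725×(-46) + 2235×(159)
Scale by -42: particular solution (1932, -6678); reduce m mod 149: (144, -498).
General solution: m = 144 + 149t, n = -498 - 515t for integer t.
2 ≤ 144 + 149t ≤ 1106 gives t ∈ [0, 6], which is 7 values.

7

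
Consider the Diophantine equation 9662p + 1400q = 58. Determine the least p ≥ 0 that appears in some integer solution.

gcd(9662, 1400):
  9662 = 6×1400 + 1262
  1400 = 1×1262 + 138
  1262 = 9×138 + 20
  138 = 6×20 + 18
  20 = 1×18 + 2
  18 = 9×2
so gcd(9662, 1400) = 2.
2 divides 58, so solutions exist.
Back-substitute for Bézout coefficients:
  2 = 20 - 1×18
  ... = 9662×(71) + 1400×(-490)
Scale by 58/2 = 29: (p₀, q₀) = (2059, -14210).
General solution: p = 2059 + 700t, q = -14210 - 4831t for integer t.
p ≥ 0: smallest is 2059 mod 700 = 659 (at t = -2), with q = -4548.

659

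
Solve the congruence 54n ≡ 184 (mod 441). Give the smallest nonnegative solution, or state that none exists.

gcd(441, 54):
  441 = 8×54 + 9
  54 = 6×9
so gcd(441, 54) = 9.
9 does not divide 184, so the congruence has no solution.

no solution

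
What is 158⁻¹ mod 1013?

109

gcd(1013, 158) = 1  (1013 = 6×158 + 65, 158 = 2×65 + 28, 65 = 2×28 + 9, 28 = 3×9 + 1, 9 = 9×1).
Back-substituting, 158×(109) + 1013×(-17) = 1.
So 158×109 ≡ 1 (mod 1013), and 109 mod 1013 = 109.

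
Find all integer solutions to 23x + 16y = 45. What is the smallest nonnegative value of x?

gcd(23, 16) = 1  (23 = 1·16 + 7, 16 = 2·7 + 2, 7 = 3·2 + 1, 2 = 2·1).
1 divides 45, so solutions exist.
Back-substituting, 23·(7) + 16·(-10) = 1.
Scale by 45/1 = 45: (x₀, y₀) = (315, -450).
General solution: x = 315 + 16t, y = -450 - 23t for integer t.
x ≥ 0: smallest is 315 mod 16 = 11 (at t = -19), with y = -13.

11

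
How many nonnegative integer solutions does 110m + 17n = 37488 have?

20

gcd(110, 17):
  110 = 6·17 + 8
  17 = 2·8 + 1
  8 = 8·1
so gcd(110, 17) = 1.
Back-substitute for Bézout coefficients:
  1 = 17 - 2·8
  ... = 110·(-2) + 17·(13)
Scale by 37488: one solution is (-74976, 487344). Reduce m mod 17: (11, 2134).
General: m = 11 + 17t, n = 2134 - 110t.
m ≥ 0 ⇒ t ≥ 0; n ≥ 0 ⇒ t ≤ 19. So t ∈ [0, 19]: 20 solutions.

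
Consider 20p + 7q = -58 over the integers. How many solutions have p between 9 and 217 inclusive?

30

gcd(20, 7):
  20 = 2·7 + 6
  7 = 1·6 + 1
  6 = 6·1
so gcd(20, 7) = 1.
Back-substitute for Bézout coefficients:
  1 = 7 - 1·6
  ... = 20·(-1) + 7·(3)
Scale by -58: particular solution (58, -174); reduce p mod 7: (2, -14).
General solution: p = 2 + 7t, q = -14 - 20t for integer t.
9 ≤ 2 + 7t ≤ 217 gives t ∈ [1, 30], which is 30 values.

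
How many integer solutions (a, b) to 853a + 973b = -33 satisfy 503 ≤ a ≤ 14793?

gcd(973, 853) = 1.
By Bézout, 853×(300) + 973×(-263) = 1.
Particular solution: (803, -704).
General solution: a = 803 + 973t, b = -704 - 853t for integer t.
503 ≤ 803 + 973t ≤ 14793 gives t ∈ [0, 14], which is 15 values.

15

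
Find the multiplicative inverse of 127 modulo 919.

gcd(919, 127) = 1.
By Bézout, 127·(398) + 919·(-55) = 1.
So 127·398 ≡ 1 (mod 919), and 398 mod 919 = 398.

398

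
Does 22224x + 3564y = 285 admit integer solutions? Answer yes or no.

no

gcd(22224, 3564) = 12  (22224 = 6·3564 + 840, 3564 = 4·840 + 204, 840 = 4·204 + 24, 204 = 8·24 + 12, 24 = 2·12).
12 does not divide 285 (remainder 9), so no integer solutions.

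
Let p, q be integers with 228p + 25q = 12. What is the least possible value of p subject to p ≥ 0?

gcd(228, 25):
  228 = 9*25 + 3
  25 = 8*3 + 1
  3 = 3*1
so gcd(228, 25) = 1.
1 divides 12, so solutions exist.
Back-substitute for Bézout coefficients:
  1 = 25 - 8*3
  ... = 228*(-8) + 25*(73)
Scale by 12/1 = 12: (p₀, q₀) = (-96, 876).
General solution: p = -96 + 25t, q = 876 - 228t for integer t.
p ≥ 0: smallest is -96 mod 25 = 4 (at t = 4), with q = -36.

4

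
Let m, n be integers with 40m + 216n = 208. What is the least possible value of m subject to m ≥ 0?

gcd(216, 40):
  216 = 5×40 + 16
  40 = 2×16 + 8
  16 = 2×8
so gcd(216, 40) = 8.
8 divides 208, so solutions exist.
Back-substitute for Bézout coefficients:
  8 = 40 - 2×16
  ... = 40×(11) + 216×(-2)
Scale by 208/8 = 26: (m₀, n₀) = (286, -52).
General solution: m = 286 + 27t, n = -52 - 5t for integer t.
m ≥ 0: smallest is 286 mod 27 = 16 (at t = -10), with n = -2.

16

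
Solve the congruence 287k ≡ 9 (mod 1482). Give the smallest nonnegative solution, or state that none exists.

gcd(1482, 287) = 1  (1482 = 5·287 + 47, 287 = 6·47 + 5, 47 = 9·5 + 2, 5 = 2·2 + 1, 2 = 2·1).
1 divides 9, so solutions exist.
Back-substituting, 287·(599) + 1482·(-116) = 1.
So 287·(599) ≡ 1 (mod 1482); multiply by 9: k ≡ 5391 (mod 1482).
Smallest nonnegative: k = 5391 mod 1482 = 945.

945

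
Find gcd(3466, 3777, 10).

1

gcd(3777, 3466):
  3777 = 1×3466 + 311
  3466 = 11×311 + 45
  311 = 6×45 + 41
  45 = 1×41 + 4
  41 = 10×4 + 1
  4 = 4×1
so gcd(3777, 3466) = 1.
gcd(1, 10) = 1.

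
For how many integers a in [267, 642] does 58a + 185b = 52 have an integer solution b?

2

gcd(185, 58):
  185 = 3×58 + 11
  58 = 5×11 + 3
  11 = 3×3 + 2
  3 = 1×2 + 1
  2 = 2×1
so gcd(185, 58) = 1.
Back-substitute for Bézout coefficients:
  1 = 3 - 1×2
  ... = 58×(67) + 185×(-21)
Scale by 52: particular solution (3484, -1092); reduce a mod 185: (154, -48).
General solution: a = 154 + 185t, b = -48 - 58t for integer t.
267 ≤ 154 + 185t ≤ 642 gives t ∈ [1, 2], which is 2 values.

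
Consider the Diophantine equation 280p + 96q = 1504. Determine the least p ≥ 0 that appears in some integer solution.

4

gcd(280, 96) = 8  (280 = 2·96 + 88, 96 = 1·88 + 8, 88 = 11·8).
8 divides 1504, so solutions exist.
Back-substituting, 280·(-1) + 96·(3) = 8.
Scale by 1504/8 = 188: (p₀, q₀) = (-188, 564).
General solution: p = -188 + 12t, q = 564 - 35t for integer t.
p ≥ 0: smallest is -188 mod 12 = 4 (at t = 16), with q = 4.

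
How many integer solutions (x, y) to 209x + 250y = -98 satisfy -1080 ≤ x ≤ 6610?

gcd(250, 209) = 1  (250 = 1·209 + 41, 209 = 5·41 + 4, 41 = 10·4 + 1, 4 = 4·1).
Back-substituting, 209·(-61) + 250·(51) = 1.
Scale by -98: particular solution (5978, -4998); reduce x mod 250: (228, -191).
General solution: x = 228 + 250t, y = -191 - 209t for integer t.
-1080 ≤ 228 + 250t ≤ 6610 gives t ∈ [-5, 25], which is 31 values.

31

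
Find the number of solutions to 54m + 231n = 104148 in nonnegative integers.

gcd(231, 54) = 3.
By Bézout, 54×(30) + 231×(-7) = 3.
One solution: (55, 438).
General: m = 55 + 77t, n = 438 - 18t.
m ≥ 0 ⇒ t ≥ 0; n ≥ 0 ⇒ t ≤ 24. So t ∈ [0, 24]: 25 solutions.

25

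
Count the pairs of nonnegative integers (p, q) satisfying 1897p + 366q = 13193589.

19

gcd(1897, 366):
  1897 = 5·366 + 67
  366 = 5·67 + 31
  67 = 2·31 + 5
  31 = 6·5 + 1
  5 = 5·1
so gcd(1897, 366) = 1.
Back-substitute for Bézout coefficients:
  1 = 31 - 6·5
  ... = 1897·(-71) + 366·(368)
Scale by 13193589: one solution is (-936744819, 4855240752). Reduce p mod 366: (339, 34291).
General: p = 339 + 366t, q = 34291 - 1897t.
p ≥ 0 ⇒ t ≥ 0; q ≥ 0 ⇒ t ≤ 18. So t ∈ [0, 18]: 19 solutions.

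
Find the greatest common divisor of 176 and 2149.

gcd(2149, 176):
  2149 = 12·176 + 37
  176 = 4·37 + 28
  37 = 1·28 + 9
  28 = 3·9 + 1
  9 = 9·1
so gcd(2149, 176) = 1.

1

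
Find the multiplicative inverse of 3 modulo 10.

gcd(10, 3) = 1.
By Bézout, 3*(-3) + 10*(1) = 1.
So 3*-3 ≡ 1 (mod 10), and -3 mod 10 = 7.

7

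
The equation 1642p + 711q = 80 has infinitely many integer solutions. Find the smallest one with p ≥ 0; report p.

gcd(1642, 711):
  1642 = 2*711 + 220
  711 = 3*220 + 51
  220 = 4*51 + 16
  51 = 3*16 + 3
  16 = 5*3 + 1
  3 = 3*1
so gcd(1642, 711) = 1.
1 divides 80, so solutions exist.
Back-substitute for Bézout coefficients:
  1 = 16 - 5*3
  ... = 1642*(223) + 711*(-515)
Scale by 80/1 = 80: (p₀, q₀) = (17840, -41200).
General solution: p = 17840 + 711t, q = -41200 - 1642t for integer t.
p ≥ 0: smallest is 17840 mod 711 = 65 (at t = -25), with q = -150.

65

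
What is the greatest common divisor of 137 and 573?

1

gcd(573, 137):
  573 = 4×137 + 25
  137 = 5×25 + 12
  25 = 2×12 + 1
  12 = 12×1
so gcd(573, 137) = 1.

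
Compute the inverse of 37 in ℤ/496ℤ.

429

gcd(496, 37) = 1  (496 = 13·37 + 15, 37 = 2·15 + 7, 15 = 2·7 + 1, 7 = 7·1).
Back-substituting, 37·(-67) + 496·(5) = 1.
So 37·-67 ≡ 1 (mod 496), and -67 mod 496 = 429.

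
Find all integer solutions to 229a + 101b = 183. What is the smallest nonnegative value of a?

18

gcd(229, 101) = 1.
1 divides 183, so solutions exist.
By Bézout, 229*(15) + 101*(-34) = 1.
Scale by 183/1 = 183: (a₀, b₀) = (2745, -6222).
General solution: a = 2745 + 101t, b = -6222 - 229t for integer t.
a ≥ 0: smallest is 2745 mod 101 = 18 (at t = -27), with b = -39.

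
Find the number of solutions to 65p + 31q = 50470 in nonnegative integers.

25

gcd(65, 31):
  65 = 2*31 + 3
  31 = 10*3 + 1
  3 = 3*1
so gcd(65, 31) = 1.
Back-substitute for Bézout coefficients:
  1 = 31 - 10*3
  ... = 65*(-10) + 31*(21)
Scale by 50470: one solution is (-504700, 1059870). Reduce p mod 31: (11, 1605).
General: p = 11 + 31t, q = 1605 - 65t.
p ≥ 0 ⇒ t ≥ 0; q ≥ 0 ⇒ t ≤ 24. So t ∈ [0, 24]: 25 solutions.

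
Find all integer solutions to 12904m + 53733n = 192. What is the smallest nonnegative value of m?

12792

gcd(53733, 12904):
  53733 = 4·12904 + 2117
  12904 = 6·2117 + 202
  2117 = 10·202 + 97
  202 = 2·97 + 8
  97 = 12·8 + 1
  8 = 8·1
so gcd(53733, 12904) = 1.
1 divides 192, so solutions exist.
Back-substitute for Bézout coefficients:
  1 = 97 - 12·8
  ... = 12904·(-6650) + 53733·(1597)
Scale by 192/1 = 192: (m₀, n₀) = (-1276800, 306624).
General solution: m = -1276800 + 53733t, n = 306624 - 12904t for integer t.
m ≥ 0: smallest is -1276800 mod 53733 = 12792 (at t = 24), with n = -3072.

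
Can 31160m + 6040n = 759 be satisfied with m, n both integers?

gcd(31160, 6040):
  31160 = 5*6040 + 960
  6040 = 6*960 + 280
  960 = 3*280 + 120
  280 = 2*120 + 40
  120 = 3*40
so gcd(31160, 6040) = 40.
40 does not divide 759 (remainder 39), so no integer solutions.

no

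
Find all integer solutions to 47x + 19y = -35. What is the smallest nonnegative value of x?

13

gcd(47, 19):
  47 = 2*19 + 9
  19 = 2*9 + 1
  9 = 9*1
so gcd(47, 19) = 1.
1 divides -35, so solutions exist.
Back-substitute for Bézout coefficients:
  1 = 19 - 2*9
  ... = 47*(-2) + 19*(5)
Scale by -35/1 = -35: (x₀, y₀) = (70, -175).
General solution: x = 70 + 19t, y = -175 - 47t for integer t.
x ≥ 0: smallest is 70 mod 19 = 13 (at t = -3), with y = -34.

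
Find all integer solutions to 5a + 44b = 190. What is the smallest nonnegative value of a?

gcd(44, 5) = 1.
1 divides 190, so solutions exist.
By Bézout, 5*(9) + 44*(-1) = 1.
Scale by 190/1 = 190: (a₀, b₀) = (1710, -190).
General solution: a = 1710 + 44t, b = -190 - 5t for integer t.
a ≥ 0: smallest is 1710 mod 44 = 38 (at t = -38), with b = 0.

38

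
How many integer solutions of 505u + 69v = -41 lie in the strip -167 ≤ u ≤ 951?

gcd(505, 69) = 1.
By Bézout, 505·(22) + 69·(-161) = 1.
Particular solution: (64, -469).
General solution: u = 64 + 69t, v = -469 - 505t for integer t.
-167 ≤ 64 + 69t ≤ 951 gives t ∈ [-3, 12], which is 16 values.

16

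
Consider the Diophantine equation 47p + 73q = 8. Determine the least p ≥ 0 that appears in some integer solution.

gcd(73, 47):
  73 = 1*47 + 26
  47 = 1*26 + 21
  26 = 1*21 + 5
  21 = 4*5 + 1
  5 = 5*1
so gcd(73, 47) = 1.
1 divides 8, so solutions exist.
Back-substitute for Bézout coefficients:
  1 = 21 - 4*5
  ... = 47*(14) + 73*(-9)
Scale by 8/1 = 8: (p₀, q₀) = (112, -72).
General solution: p = 112 + 73t, q = -72 - 47t for integer t.
p ≥ 0: smallest is 112 mod 73 = 39 (at t = -1), with q = -25.

39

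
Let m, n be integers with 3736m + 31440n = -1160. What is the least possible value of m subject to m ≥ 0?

715

gcd(31440, 3736) = 8  (31440 = 8×3736 + 1552, 3736 = 2×1552 + 632, 1552 = 2×632 + 288, 632 = 2×288 + 56, 288 = 5×56 + 8, 56 = 7×8).
8 divides -1160, so solutions exist.
Back-substituting, 3736×(-547) + 31440×(65) = 8.
Scale by -1160/8 = -145: (m₀, n₀) = (79315, -9425).
General solution: m = 79315 + 3930t, n = -9425 - 467t for integer t.
m ≥ 0: smallest is 79315 mod 3930 = 715 (at t = -20), with n = -85.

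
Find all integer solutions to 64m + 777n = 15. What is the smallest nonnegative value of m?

498

gcd(777, 64):
  777 = 12·64 + 9
  64 = 7·9 + 1
  9 = 9·1
so gcd(777, 64) = 1.
1 divides 15, so solutions exist.
Back-substitute for Bézout coefficients:
  1 = 64 - 7·9
  ... = 64·(85) + 777·(-7)
Scale by 15/1 = 15: (m₀, n₀) = (1275, -105).
General solution: m = 1275 + 777t, n = -105 - 64t for integer t.
m ≥ 0: smallest is 1275 mod 777 = 498 (at t = -1), with n = -41.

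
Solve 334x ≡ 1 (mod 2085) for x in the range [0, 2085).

gcd(2085, 334) = 1.
By Bézout, 334·(-206) + 2085·(33) = 1.
So 334·-206 ≡ 1 (mod 2085), and -206 mod 2085 = 1879.

1879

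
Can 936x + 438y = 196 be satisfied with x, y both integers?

gcd(936, 438) = 6  (936 = 2·438 + 60, 438 = 7·60 + 18, 60 = 3·18 + 6, 18 = 3·6).
6 does not divide 196 (remainder 4), so no integer solutions.

no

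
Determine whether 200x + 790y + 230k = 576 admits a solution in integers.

gcd(790, 200) = 10.
gcd(10, 230) = 10.
10 does not divide 576 (remainder 6), so no integer solutions.

no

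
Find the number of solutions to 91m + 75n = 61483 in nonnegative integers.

gcd(91, 75) = 1  (91 = 1×75 + 16, 75 = 4×16 + 11, 16 = 1×11 + 5, 11 = 2×5 + 1, 5 = 5×1).
Back-substituting, 91×(-14) + 75×(17) = 1.
Scale by 61483: one solution is (-860762, 1045211). Reduce m mod 75: (13, 804).
General: m = 13 + 75t, n = 804 - 91t.
m ≥ 0 ⇒ t ≥ 0; n ≥ 0 ⇒ t ≤ 8. So t ∈ [0, 8]: 9 solutions.

9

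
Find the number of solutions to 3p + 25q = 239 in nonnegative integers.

gcd(25, 3) = 1.
By Bézout, 3*(-8) + 25*(1) = 1.
One solution: (13, 8).
General: p = 13 + 25t, q = 8 - 3t.
p ≥ 0 ⇒ t ≥ 0; q ≥ 0 ⇒ t ≤ 2. So t ∈ [0, 2]: 3 solutions.

3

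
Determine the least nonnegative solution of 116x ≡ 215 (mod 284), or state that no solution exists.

gcd(284, 116) = 4  (284 = 2×116 + 52, 116 = 2×52 + 12, 52 = 4×12 + 4, 12 = 3×4).
4 does not divide 215, so the congruence has no solution.

no solution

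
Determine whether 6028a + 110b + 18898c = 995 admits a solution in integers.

gcd(6028, 110) = 22.
gcd(22, 18898) = 22.
22 does not divide 995 (remainder 5), so no integer solutions.

no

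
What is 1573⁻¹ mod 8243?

gcd(8243, 1573) = 1.
By Bézout, 1573*(676) + 8243*(-129) = 1.
So 1573*676 ≡ 1 (mod 8243), and 676 mod 8243 = 676.

676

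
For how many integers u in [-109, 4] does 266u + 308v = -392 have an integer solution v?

gcd(308, 266):
  308 = 1·266 + 42
  266 = 6·42 + 14
  42 = 3·14
so gcd(308, 266) = 14.
Back-substitute for Bézout coefficients:
  14 = 266 - 6·42
  ... = 266·(7) + 308·(-6)
Scale by -28: particular solution (-196, 168); reduce u mod 22: (2, -3).
General solution: u = 2 + 22t, v = -3 - 19t for integer t.
-109 ≤ 2 + 22t ≤ 4 gives t ∈ [-5, 0], which is 6 values.

6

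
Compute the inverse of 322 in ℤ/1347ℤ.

gcd(1347, 322):
  1347 = 4×322 + 59
  322 = 5×59 + 27
  59 = 2×27 + 5
  27 = 5×5 + 2
  5 = 2×2 + 1
  2 = 2×1
so gcd(1347, 322) = 1.
Back-substitute for Bézout coefficients:
  1 = 5 - 2×2
  ... = 322×(-548) + 1347×(131)
So 322×-548 ≡ 1 (mod 1347), and -548 mod 1347 = 799.

799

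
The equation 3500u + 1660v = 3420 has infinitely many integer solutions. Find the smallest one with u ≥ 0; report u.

gcd(3500, 1660) = 20.
20 divides 3420, so solutions exist.
By Bézout, 3500·(37) + 1660·(-78) = 20.
Scale by 3420/20 = 171: (u₀, v₀) = (6327, -13338).
General solution: u = 6327 + 83t, v = -13338 - 175t for integer t.
u ≥ 0: smallest is 6327 mod 83 = 19 (at t = -76), with v = -38.

19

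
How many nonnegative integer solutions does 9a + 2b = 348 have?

gcd(9, 2):
  9 = 4·2 + 1
  2 = 2·1
so gcd(9, 2) = 1.
Back-substitute for Bézout coefficients:
  1 = 9 - 4·2
  ... = 9·(1) + 2·(-4)
Scale by 348: one solution is (348, -1392). Reduce a mod 2: (0, 174).
General: a = 0 + 2t, b = 174 - 9t.
a ≥ 0 ⇒ t ≥ 0; b ≥ 0 ⇒ t ≤ 19. So t ∈ [0, 19]: 20 solutions.

20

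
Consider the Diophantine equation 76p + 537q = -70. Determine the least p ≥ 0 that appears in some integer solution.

98

gcd(537, 76) = 1  (537 = 7×76 + 5, 76 = 15×5 + 1, 5 = 5×1).
1 divides -70, so solutions exist.
Back-substituting, 76×(106) + 537×(-15) = 1.
Scale by -70/1 = -70: (p₀, q₀) = (-7420, 1050).
General solution: p = -7420 + 537t, q = 1050 - 76t for integer t.
p ≥ 0: smallest is -7420 mod 537 = 98 (at t = 14), with q = -14.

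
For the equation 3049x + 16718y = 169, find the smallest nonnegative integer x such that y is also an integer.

9919

gcd(16718, 3049) = 1  (16718 = 5*3049 + 1473, 3049 = 2*1473 + 103, 1473 = 14*103 + 31, 103 = 3*31 + 10, 31 = 3*10 + 1, 10 = 10*1).
1 divides 169, so solutions exist.
Back-substituting, 3049*(-1623) + 16718*(296) = 1.
Scale by 169/1 = 169: (x₀, y₀) = (-274287, 50024).
General solution: x = -274287 + 16718t, y = 50024 - 3049t for integer t.
x ≥ 0: smallest is -274287 mod 16718 = 9919 (at t = 17), with y = -1809.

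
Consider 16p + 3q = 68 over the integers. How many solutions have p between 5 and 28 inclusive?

8

gcd(16, 3) = 1.
By Bézout, 16×(1) + 3×(-5) = 1.
Particular solution: (2, 12).
General solution: p = 2 + 3t, q = 12 - 16t for integer t.
5 ≤ 2 + 3t ≤ 28 gives t ∈ [1, 8], which is 8 values.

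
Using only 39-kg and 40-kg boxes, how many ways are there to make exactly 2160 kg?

2

Need nonnegative integers with 39j + 40k = 2160.
gcd(39, 40) = 1, and 39·(-1) + 40·(1) = 1.
So (j₀, k₀) = (-2160, 2160); general j = -2160 + 40t, k = 2160 - 39t.
j ≥ 0 ⇒ t ≥ 54; k ≥ 0 ⇒ t ≤ 55. That's 2 values of t.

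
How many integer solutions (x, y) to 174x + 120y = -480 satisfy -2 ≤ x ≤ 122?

gcd(174, 120):
  174 = 1*120 + 54
  120 = 2*54 + 12
  54 = 4*12 + 6
  12 = 2*6
so gcd(174, 120) = 6.
Back-substitute for Bézout coefficients:
  6 = 54 - 4*12
  ... = 174*(9) + 120*(-13)
Scale by -80: particular solution (-720, 1040); reduce x mod 20: (0, -4).
General solution: x = 0 + 20t, y = -4 - 29t for integer t.
-2 ≤ 0 + 20t ≤ 122 gives t ∈ [0, 6], which is 7 values.

7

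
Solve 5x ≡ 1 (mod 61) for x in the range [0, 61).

gcd(61, 5) = 1.
By Bézout, 5·(-12) + 61·(1) = 1.
So 5·-12 ≡ 1 (mod 61), and -12 mod 61 = 49.

49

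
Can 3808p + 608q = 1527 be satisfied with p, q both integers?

no

gcd(3808, 608) = 32.
32 does not divide 1527 (remainder 23), so no integer solutions.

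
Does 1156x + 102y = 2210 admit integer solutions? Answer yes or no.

yes

gcd(1156, 102) = 34  (1156 = 11*102 + 34, 102 = 3*34).
34 divides 2210, so integer solutions exist.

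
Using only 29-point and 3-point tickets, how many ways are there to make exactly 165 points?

Need nonnegative integers with 29j + 3k = 165.
gcd(29, 3) = 1, and 29·(-1) + 3·(10) = 1.
So (j₀, k₀) = (-165, 1650); general j = -165 + 3t, k = 1650 - 29t.
j ≥ 0 ⇒ t ≥ 55; k ≥ 0 ⇒ t ≤ 56. That's 2 values of t.

2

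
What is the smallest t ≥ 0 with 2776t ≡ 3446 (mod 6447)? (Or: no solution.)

5366

gcd(6447, 2776):
  6447 = 2*2776 + 895
  2776 = 3*895 + 91
  895 = 9*91 + 76
  91 = 1*76 + 15
  76 = 5*15 + 1
  15 = 15*1
so gcd(6447, 2776) = 1.
1 divides 3446, so solutions exist.
Back-substitute for Bézout coefficients:
  1 = 76 - 5*15
  ... = 2776*(-425) + 6447*(183)
So 2776*(-425) ≡ 1 (mod 6447); multiply by 3446: t ≡ -1464550 (mod 6447).
Smallest nonnegative: t = -1464550 mod 6447 = 5366.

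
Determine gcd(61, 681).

1

gcd(681, 61):
  681 = 11*61 + 10
  61 = 6*10 + 1
  10 = 10*1
so gcd(681, 61) = 1.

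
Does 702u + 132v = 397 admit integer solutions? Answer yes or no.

no

gcd(702, 132) = 6  (702 = 5·132 + 42, 132 = 3·42 + 6, 42 = 7·6).
6 does not divide 397 (remainder 1), so no integer solutions.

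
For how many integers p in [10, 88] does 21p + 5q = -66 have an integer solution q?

15

gcd(21, 5):
  21 = 4*5 + 1
  5 = 5*1
so gcd(21, 5) = 1.
Back-substitute for Bézout coefficients:
  1 = 21 - 4*5
  ... = 21*(1) + 5*(-4)
Scale by -66: particular solution (-66, 264); reduce p mod 5: (4, -30).
General solution: p = 4 + 5t, q = -30 - 21t for integer t.
10 ≤ 4 + 5t ≤ 88 gives t ∈ [2, 16], which is 15 values.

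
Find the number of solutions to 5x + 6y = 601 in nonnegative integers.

gcd(6, 5):
  6 = 1·5 + 1
  5 = 5·1
so gcd(6, 5) = 1.
Back-substitute for Bézout coefficients:
  1 = 6 - 1·5
  ... = 5·(-1) + 6·(1)
Scale by 601: one solution is (-601, 601). Reduce x mod 6: (5, 96).
General: x = 5 + 6t, y = 96 - 5t.
x ≥ 0 ⇒ t ≥ 0; y ≥ 0 ⇒ t ≤ 19. So t ∈ [0, 19]: 20 solutions.

20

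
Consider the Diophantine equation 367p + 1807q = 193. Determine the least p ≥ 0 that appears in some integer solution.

gcd(1807, 367):
  1807 = 4·367 + 339
  367 = 1·339 + 28
  339 = 12·28 + 3
  28 = 9·3 + 1
  3 = 3·1
so gcd(1807, 367) = 1.
1 divides 193, so solutions exist.
Back-substitute for Bézout coefficients:
  1 = 28 - 9·3
  ... = 367·(581) + 1807·(-118)
Scale by 193/1 = 193: (p₀, q₀) = (112133, -22774).
General solution: p = 112133 + 1807t, q = -22774 - 367t for integer t.
p ≥ 0: smallest is 112133 mod 1807 = 99 (at t = -62), with q = -20.

99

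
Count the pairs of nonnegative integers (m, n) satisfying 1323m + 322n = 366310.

gcd(1323, 322) = 7  (1323 = 4×322 + 35, 322 = 9×35 + 7, 35 = 5×7).
Back-substituting, 1323×(-9) + 322×(37) = 7.
Scale by 52330: one solution is (-470970, 1936210). Reduce m mod 46: (24, 1039).
General: m = 24 + 46t, n = 1039 - 189t.
m ≥ 0 ⇒ t ≥ 0; n ≥ 0 ⇒ t ≤ 5. So t ∈ [0, 5]: 6 solutions.

6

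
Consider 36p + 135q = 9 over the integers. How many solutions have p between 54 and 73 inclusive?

gcd(135, 36) = 9  (135 = 3·36 + 27, 36 = 1·27 + 9, 27 = 3·9).
Back-substituting, 36·(4) + 135·(-1) = 9.
Scale by 1: particular solution (4, -1); reduce p mod 15: (4, -1).
General solution: p = 4 + 15t, q = -1 - 4t for integer t.
54 ≤ 4 + 15t ≤ 73 gives t ∈ [4, 4], which is 1 value.

1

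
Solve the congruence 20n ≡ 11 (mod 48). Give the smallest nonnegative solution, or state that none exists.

no solution

gcd(48, 20) = 4.
4 does not divide 11, so the congruence has no solution.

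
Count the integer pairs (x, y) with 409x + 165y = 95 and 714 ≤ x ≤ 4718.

gcd(409, 165) = 1.
By Bézout, 409*(-71) + 165*(176) = 1.
Particular solution: (20, -49).
General solution: x = 20 + 165t, y = -49 - 409t for integer t.
714 ≤ 20 + 165t ≤ 4718 gives t ∈ [5, 28], which is 24 values.

24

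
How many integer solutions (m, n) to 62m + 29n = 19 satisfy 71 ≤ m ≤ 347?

gcd(62, 29):
  62 = 2*29 + 4
  29 = 7*4 + 1
  4 = 4*1
so gcd(62, 29) = 1.
Back-substitute for Bézout coefficients:
  1 = 29 - 7*4
  ... = 62*(-7) + 29*(15)
Scale by 19: particular solution (-133, 285); reduce m mod 29: (12, -25).
General solution: m = 12 + 29t, n = -25 - 62t for integer t.
71 ≤ 12 + 29t ≤ 347 gives t ∈ [3, 11], which is 9 values.

9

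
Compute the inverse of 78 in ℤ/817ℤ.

618

gcd(817, 78) = 1.
By Bézout, 78*(-199) + 817*(19) = 1.
So 78*-199 ≡ 1 (mod 817), and -199 mod 817 = 618.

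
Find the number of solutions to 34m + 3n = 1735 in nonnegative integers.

gcd(34, 3) = 1.
By Bézout, 34·(1) + 3·(-11) = 1.
One solution: (1, 567).
General: m = 1 + 3t, n = 567 - 34t.
m ≥ 0 ⇒ t ≥ 0; n ≥ 0 ⇒ t ≤ 16. So t ∈ [0, 16]: 17 solutions.

17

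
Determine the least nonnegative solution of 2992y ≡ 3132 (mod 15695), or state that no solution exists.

9716

gcd(15695, 2992):
  15695 = 5×2992 + 735
  2992 = 4×735 + 52
  735 = 14×52 + 7
  52 = 7×7 + 3
  7 = 2×3 + 1
  3 = 3×1
so gcd(15695, 2992) = 1.
1 divides 3132, so solutions exist.
Back-substitute for Bézout coefficients:
  1 = 7 - 2×3
  ... = 2992×(-4527) + 15695×(863)
So 2992×(-4527) ≡ 1 (mod 15695); multiply by 3132: y ≡ -14178564 (mod 15695).
Smallest nonnegative: y = -14178564 mod 15695 = 9716.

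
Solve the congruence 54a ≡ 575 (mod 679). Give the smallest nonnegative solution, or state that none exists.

gcd(679, 54) = 1  (679 = 12·54 + 31, 54 = 1·31 + 23, 31 = 1·23 + 8, 23 = 2·8 + 7, 8 = 1·7 + 1, 7 = 7·1).
1 divides 575, so solutions exist.
Back-substituting, 54·(-88) + 679·(7) = 1.
So 54·(-88) ≡ 1 (mod 679); multiply by 575: a ≡ -50600 (mod 679).
Smallest nonnegative: a = -50600 mod 679 = 325.

325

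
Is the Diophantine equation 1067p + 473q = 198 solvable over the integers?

yes

gcd(1067, 473) = 11  (1067 = 2·473 + 121, 473 = 3·121 + 110, 121 = 1·110 + 11, 110 = 10·11).
11 divides 198, so integer solutions exist.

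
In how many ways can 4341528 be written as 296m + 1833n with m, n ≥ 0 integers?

8

gcd(1833, 296) = 1.
By Bézout, 296*(836) + 1833*(-135) = 1.
One solution: (1440, 2136).
General: m = 1440 + 1833t, n = 2136 - 296t.
m ≥ 0 ⇒ t ≥ 0; n ≥ 0 ⇒ t ≤ 7. So t ∈ [0, 7]: 8 solutions.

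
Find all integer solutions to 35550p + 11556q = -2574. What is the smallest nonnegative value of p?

gcd(35550, 11556):
  35550 = 3·11556 + 882
  11556 = 13·882 + 90
  882 = 9·90 + 72
  90 = 1·72 + 18
  72 = 4·18
so gcd(35550, 11556) = 18.
18 divides -2574, so solutions exist.
Back-substitute for Bézout coefficients:
  18 = 90 - 1·72
  ... = 35550·(-131) + 11556·(403)
Scale by -2574/18 = -143: (p₀, q₀) = (18733, -57629).
General solution: p = 18733 + 642t, q = -57629 - 1975t for integer t.
p ≥ 0: smallest is 18733 mod 642 = 115 (at t = -29), with q = -354.

115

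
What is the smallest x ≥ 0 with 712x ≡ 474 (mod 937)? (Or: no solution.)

735

gcd(937, 712):
  937 = 1·712 + 225
  712 = 3·225 + 37
  225 = 6·37 + 3
  37 = 12·3 + 1
  3 = 3·1
so gcd(937, 712) = 1.
1 divides 474, so solutions exist.
Back-substitute for Bézout coefficients:
  1 = 37 - 12·3
  ... = 712·(304) + 937·(-231)
So 712·(304) ≡ 1 (mod 937); multiply by 474: x ≡ 144096 (mod 937).
Smallest nonnegative: x = 144096 mod 937 = 735.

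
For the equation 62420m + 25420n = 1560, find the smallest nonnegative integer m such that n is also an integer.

606

gcd(62420, 25420):
  62420 = 2×25420 + 11580
  25420 = 2×11580 + 2260
  11580 = 5×2260 + 280
  2260 = 8×280 + 20
  280 = 14×20
so gcd(62420, 25420) = 20.
20 divides 1560, so solutions exist.
Back-substitute for Bézout coefficients:
  20 = 2260 - 8×280
  ... = 62420×(-90) + 25420×(221)
Scale by 1560/20 = 78: (m₀, n₀) = (-7020, 17238).
General solution: m = -7020 + 1271t, n = 17238 - 3121t for integer t.
m ≥ 0: smallest is -7020 mod 1271 = 606 (at t = 6), with n = -1488.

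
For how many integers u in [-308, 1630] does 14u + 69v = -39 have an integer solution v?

gcd(69, 14) = 1.
By Bézout, 14*(5) + 69*(-1) = 1.
Particular solution: (12, -3).
General solution: u = 12 + 69t, v = -3 - 14t for integer t.
-308 ≤ 12 + 69t ≤ 1630 gives t ∈ [-4, 23], which is 28 values.

28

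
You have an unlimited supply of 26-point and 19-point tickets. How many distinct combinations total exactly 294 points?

Need nonnegative integers with 26j + 19k = 294.
gcd(26, 19) = 1, and 26·(-8) + 19·(11) = 1.
So (j₀, k₀) = (-2352, 3234); general j = -2352 + 19t, k = 3234 - 26t.
j ≥ 0 ⇒ t ≥ 124; k ≥ 0 ⇒ t ≤ 124. That's 1 value of t.

1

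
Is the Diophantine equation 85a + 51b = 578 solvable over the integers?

gcd(85, 51) = 17.
17 divides 578, so integer solutions exist.

yes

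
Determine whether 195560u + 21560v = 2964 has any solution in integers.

no

gcd(195560, 21560) = 40  (195560 = 9·21560 + 1520, 21560 = 14·1520 + 280, 1520 = 5·280 + 120, 280 = 2·120 + 40, 120 = 3·40).
40 does not divide 2964 (remainder 4), so no integer solutions.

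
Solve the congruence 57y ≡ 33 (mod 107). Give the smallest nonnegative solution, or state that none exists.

40

gcd(107, 57) = 1.
1 divides 33, so solutions exist.
By Bézout, 57·(-15) + 107·(8) = 1.
So 57·(-15) ≡ 1 (mod 107); multiply by 33: y ≡ -495 (mod 107).
Smallest nonnegative: y = -495 mod 107 = 40.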